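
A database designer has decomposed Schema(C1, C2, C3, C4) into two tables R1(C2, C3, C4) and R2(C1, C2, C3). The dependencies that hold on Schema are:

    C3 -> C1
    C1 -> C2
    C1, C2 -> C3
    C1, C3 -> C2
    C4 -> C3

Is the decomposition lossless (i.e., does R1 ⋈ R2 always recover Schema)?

Common attributes: R1 ∩ R2 = {C2, C3}.
Closure of {C2, C3}: C3 → C1 applies, adding C1. So (C2, C3)⁺ = {C1, C2, C3}.
This closure contains every attribute of R2, so R1 ∩ R2 → R2. The join is lossless.

Yes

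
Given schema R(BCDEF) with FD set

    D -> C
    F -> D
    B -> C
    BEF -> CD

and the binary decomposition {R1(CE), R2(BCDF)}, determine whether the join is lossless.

Common attributes: R1 ∩ R2 = {C}.
No dependency enlarges {C}, so (C)⁺ = {C}.
The closure contains neither all of R1 = {CE} nor all of R2 = {BCDF}, so the common attributes are not a superkey of either fragment. The join is lossy.

No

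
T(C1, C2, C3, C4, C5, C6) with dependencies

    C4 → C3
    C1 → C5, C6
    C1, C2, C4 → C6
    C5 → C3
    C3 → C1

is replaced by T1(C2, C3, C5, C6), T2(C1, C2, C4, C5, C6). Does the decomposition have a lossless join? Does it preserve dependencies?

Lossless test: (C2, C5, C6)⁺ = {C1, C2, C3, C5, C6}, which contains all of one fragment — lossless.
Dependency preservation: C4 → C3; C3 → C1 are not contained in any single fragment, but the restricted closure of each left-hand side across the fragments still reaches the right-hand side; the remaining FDs each lie inside some fragment. All dependencies are preserved.

lossless and dependency-preserving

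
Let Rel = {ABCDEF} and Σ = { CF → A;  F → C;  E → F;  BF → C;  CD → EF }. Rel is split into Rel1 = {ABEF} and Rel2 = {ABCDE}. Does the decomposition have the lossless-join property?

Common attributes: Rel1 ∩ Rel2 = {ABE}.
Closure of {ABE}: E → F applies, adding F; BF → C applies, adding C. So (ABE)⁺ = {ABCEF}.
This closure contains every attribute of Rel1, so Rel1 ∩ Rel2 → Rel1. The join is lossless.

Yes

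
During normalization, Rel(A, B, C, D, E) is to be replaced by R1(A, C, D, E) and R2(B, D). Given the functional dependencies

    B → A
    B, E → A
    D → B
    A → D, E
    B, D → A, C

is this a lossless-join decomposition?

Common attributes: R1 ∩ R2 = {D}.
Closure of {D}: D → B applies, adding B; B, D → A, C applies, adding A, C; A → D, E applies, adding E. So (D)⁺ = {A, B, C, D, E}.
This closure contains every attribute of R1, so R1 ∩ R2 → R1. The join is lossless.

Yes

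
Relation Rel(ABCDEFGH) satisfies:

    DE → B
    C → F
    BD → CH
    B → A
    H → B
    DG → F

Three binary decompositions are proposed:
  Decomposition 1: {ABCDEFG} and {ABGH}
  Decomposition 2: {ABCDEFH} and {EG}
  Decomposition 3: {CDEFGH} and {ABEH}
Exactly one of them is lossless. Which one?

Decomposition 1: common = {ABG}, closure = {ABG} → lossy.
Decomposition 2: common = {E}, closure = {E} → lossy.
Decomposition 3: common = {EH}, closure = {ABEH} → lossless.

Decomposition 3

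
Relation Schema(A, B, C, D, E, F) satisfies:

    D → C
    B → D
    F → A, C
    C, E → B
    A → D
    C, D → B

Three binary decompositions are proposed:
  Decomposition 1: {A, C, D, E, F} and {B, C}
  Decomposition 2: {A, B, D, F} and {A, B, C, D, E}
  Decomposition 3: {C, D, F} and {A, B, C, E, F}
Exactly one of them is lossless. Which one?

Decomposition 1: common = {C}, closure = {C} → lossy.
Decomposition 2: common = {A, B, D}, closure = {A, B, C, D} → lossy.
Decomposition 3: common = {C, F}, closure = {A, B, C, D, F} → lossless.

Decomposition 3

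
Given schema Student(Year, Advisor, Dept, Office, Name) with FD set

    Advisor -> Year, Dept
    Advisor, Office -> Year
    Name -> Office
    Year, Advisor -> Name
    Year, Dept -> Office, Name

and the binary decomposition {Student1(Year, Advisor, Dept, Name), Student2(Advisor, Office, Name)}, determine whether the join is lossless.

Yes

Common attributes: Student1 ∩ Student2 = {Advisor, Name}.
Closure of {Advisor, Name}: Advisor → Year, Dept applies, adding Year, Dept; Name → Office applies, adding Office. So (Advisor, Name)⁺ = {Year, Advisor, Dept, Office, Name}.
This closure contains every attribute of Student1, so Student1 ∩ Student2 → Student1. The join is lossless.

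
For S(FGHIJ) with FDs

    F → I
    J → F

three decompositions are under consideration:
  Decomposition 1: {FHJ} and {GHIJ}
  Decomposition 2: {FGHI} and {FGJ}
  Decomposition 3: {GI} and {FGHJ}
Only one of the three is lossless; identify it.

Decomposition 1: common = {HJ}, closure = {FHIJ} → lossless.
Decomposition 2: common = {FG}, closure = {FGI} → lossy.
Decomposition 3: common = {G}, closure = {G} → lossy.

Decomposition 1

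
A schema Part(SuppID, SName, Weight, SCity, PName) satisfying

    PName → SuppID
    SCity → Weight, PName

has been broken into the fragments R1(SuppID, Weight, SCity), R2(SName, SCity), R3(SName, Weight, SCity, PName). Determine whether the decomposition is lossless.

Chase test. Columns are SuppID, SName, Weight, SCity, PName; row i has aⱼ where attribute j ∈ Ri, else bᵢⱼ.
Initial tableau (one row per fragment):
  row 1: a1 b12 a3 a4 b15
  row 2: b21 a2 b23 a4 b25
  row 3: b31 a2 a3 a4 a5
Rows 1 and 2 agree on SCity; apply SCity→Weight, PName and equate their Weight, PName entries.
Rows 1 and 3 agree on SCity; apply SCity→Weight, PName and equate their Weight, PName entries.
Rows 1 and 2 agree on PName; apply PName→SuppID and equate their SuppID entries.
Rows 1 and 3 agree on PName; apply PName→SuppID and equate their SuppID entries.
Row 2 is now all distinguished symbols — the join is lossless.

Yes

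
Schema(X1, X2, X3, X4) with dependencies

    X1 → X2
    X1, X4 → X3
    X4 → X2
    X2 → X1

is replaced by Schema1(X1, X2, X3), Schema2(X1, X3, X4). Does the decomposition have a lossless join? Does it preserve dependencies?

lossless and dependency-preserving

Lossless test: (X1, X3)⁺ = {X1, X2, X3}, which contains all of one fragment — lossless.
Dependency preservation: X4 → X2 is not contained in any single fragment, but the restricted closure of its left-hand side across the fragments still reaches the right-hand side; the remaining FDs each lie inside some fragment. All dependencies are preserved.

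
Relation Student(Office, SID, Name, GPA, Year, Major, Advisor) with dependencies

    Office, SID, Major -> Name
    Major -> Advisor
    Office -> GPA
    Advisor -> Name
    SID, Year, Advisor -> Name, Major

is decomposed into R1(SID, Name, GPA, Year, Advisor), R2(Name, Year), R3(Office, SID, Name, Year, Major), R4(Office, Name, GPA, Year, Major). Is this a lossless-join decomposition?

No

Chase test. Columns are Office, SID, Name, GPA, Year, Major, Advisor; row i has aⱼ where attribute j ∈ Ri, else bᵢⱼ.
Initial tableau (one row per fragment):
  row 1: b11 a2 a3 a4 a5 b16 a7
  row 2: b21 b22 a3 b24 a5 b26 b27
  row 3: a1 a2 a3 b34 a5 a6 b37
  row 4: a1 b42 a3 a4 a5 a6 b47
Rows 3 and 4 agree on Major; apply Major→Advisor and equate their Advisor entries.
Rows 3 and 4 agree on Office; apply Office→GPA and equate their GPA entries.
No row becomes fully distinguished — the join is lossy.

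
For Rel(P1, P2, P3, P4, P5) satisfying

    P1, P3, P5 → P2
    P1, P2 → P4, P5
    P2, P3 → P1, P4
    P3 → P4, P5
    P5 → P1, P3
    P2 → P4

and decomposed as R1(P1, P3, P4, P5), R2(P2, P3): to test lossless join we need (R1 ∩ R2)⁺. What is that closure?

P1, P2, P3, P4, P5

R1 ∩ R2 = {P3}.
P3 → P4, P5 applies, adding P4, P5
P5 → P1, P3 applies, adding P1
P1, P3, P5 → P2 applies, adding P2
Closure: {P1, P2, P3, P4, P5}.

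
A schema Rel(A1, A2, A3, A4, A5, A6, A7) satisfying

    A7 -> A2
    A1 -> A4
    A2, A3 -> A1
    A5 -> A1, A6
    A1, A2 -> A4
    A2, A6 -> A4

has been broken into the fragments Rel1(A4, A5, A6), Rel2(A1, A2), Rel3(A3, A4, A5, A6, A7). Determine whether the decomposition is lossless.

Chase test. Columns are A1, A2, A3, A4, A5, A6, A7; row i has aⱼ where attribute j ∈ Reli, else bᵢⱼ.
Initial tableau (one row per fragment):
  row 1: b11 b12 b13 a4 a5 a6 b17
  row 2: a1 a2 b23 b24 b25 b26 b27
  row 3: b31 b32 a3 a4 a5 a6 a7
Rows 1 and 3 agree on A5; apply A5→A1, A6 and equate their A1, A6 entries.
No row becomes fully distinguished — the join is lossy.

No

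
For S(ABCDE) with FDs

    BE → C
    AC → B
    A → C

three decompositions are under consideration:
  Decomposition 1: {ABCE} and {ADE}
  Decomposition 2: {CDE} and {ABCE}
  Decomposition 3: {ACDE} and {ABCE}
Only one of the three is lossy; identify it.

Decomposition 2

Decomposition 1: common = {AE}, closure = {ABCE} → lossless.
Decomposition 2: common = {CE}, closure = {CE} → lossy.
Decomposition 3: common = {ACE}, closure = {ABCE} → lossless.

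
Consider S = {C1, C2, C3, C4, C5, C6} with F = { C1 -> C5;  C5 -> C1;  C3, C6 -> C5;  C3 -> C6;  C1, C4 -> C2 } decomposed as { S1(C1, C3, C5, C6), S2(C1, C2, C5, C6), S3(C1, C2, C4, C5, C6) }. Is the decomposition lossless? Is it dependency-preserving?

Lossless test (chase): applying each FD to every pair of rows produces no changes in the tableau, so no row becomes fully distinguished — the join is lossy.
Dependency preservation: every FD's attributes lie within a single fragment, so each can be enforced locally — preserved.

lossy but dependency-preserving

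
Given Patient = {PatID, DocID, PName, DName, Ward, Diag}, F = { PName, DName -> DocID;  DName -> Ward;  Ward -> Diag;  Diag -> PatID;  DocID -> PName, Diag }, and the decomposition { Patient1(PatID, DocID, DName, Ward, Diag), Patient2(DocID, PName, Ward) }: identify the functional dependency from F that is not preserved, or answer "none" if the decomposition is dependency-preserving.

Check PName, DName → DocID: no single fragment contains all of {DocID, PName, DName}, and the restricted closure of {PName, DName} across the fragments never reaches {DocID}.
DName → Ward is preserved.
Ward → Diag is preserved.
Diag → PatID is preserved.
DocID → PName, Diag is preserved.

PName, DName -> DocID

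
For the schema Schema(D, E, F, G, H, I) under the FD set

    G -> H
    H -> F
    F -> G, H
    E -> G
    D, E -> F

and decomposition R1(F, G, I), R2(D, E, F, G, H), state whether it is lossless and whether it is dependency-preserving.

Lossless test: (F, G)⁺ = {F, G, H}, which is a superkey of neither fragment — lossy.
Dependency preservation: every FD's attributes lie within a single fragment, so each can be enforced locally — preserved.

lossy but dependency-preserving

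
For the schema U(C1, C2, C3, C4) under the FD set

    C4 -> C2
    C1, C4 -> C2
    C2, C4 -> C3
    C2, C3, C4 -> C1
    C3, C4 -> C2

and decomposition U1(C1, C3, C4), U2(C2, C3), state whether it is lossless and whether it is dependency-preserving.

Lossless test: (C3)⁺ = {C3}, which is a superkey of neither fragment — lossy.
Dependency preservation: the restricted closure of {C4} across the fragments never reaches {C2}, so C4 → C2 cannot be enforced without a join — not preserved.

lossy and not dependency-preserving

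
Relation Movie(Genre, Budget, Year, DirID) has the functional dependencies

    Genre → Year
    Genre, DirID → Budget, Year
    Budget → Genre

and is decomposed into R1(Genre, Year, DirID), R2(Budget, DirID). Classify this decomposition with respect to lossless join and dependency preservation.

lossy and not dependency-preserving

Lossless test: (DirID)⁺ = {DirID}, which is a superkey of neither fragment — lossy.
Dependency preservation: the restricted closure of {Genre, DirID} across the fragments never reaches {Budget, Year}, so Genre, DirID → Budget, Year cannot be enforced without a join — not preserved.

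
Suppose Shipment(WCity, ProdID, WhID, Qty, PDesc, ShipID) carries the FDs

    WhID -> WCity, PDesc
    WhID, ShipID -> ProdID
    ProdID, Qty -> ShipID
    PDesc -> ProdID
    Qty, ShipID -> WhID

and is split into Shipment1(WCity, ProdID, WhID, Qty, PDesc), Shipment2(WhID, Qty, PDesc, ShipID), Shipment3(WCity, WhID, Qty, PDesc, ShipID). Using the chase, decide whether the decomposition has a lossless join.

Chase test. Columns are WCity, ProdID, WhID, Qty, PDesc, ShipID; row i has aⱼ where attribute j ∈ Shipmenti, else bᵢⱼ.
Initial tableau (one row per fragment):
  row 1: a1 a2 a3 a4 a5 b16
  row 2: b21 b22 a3 a4 a5 a6
  row 3: a1 b32 a3 a4 a5 a6
Rows 1 and 2 agree on WhID; apply WhID→WCity, PDesc and equate their WCity, PDesc entries.
Rows 2 and 3 agree on WhID, ShipID; apply WhID, ShipID→ProdID and equate their ProdID entries.
Rows 1 and 2 agree on PDesc; apply PDesc→ProdID and equate their ProdID entries.
Rows 1 and 2 agree on ProdID, Qty; apply ProdID, Qty→ShipID and equate their ShipID entries.
Row 1 is now all distinguished symbols — the join is lossless.

Yes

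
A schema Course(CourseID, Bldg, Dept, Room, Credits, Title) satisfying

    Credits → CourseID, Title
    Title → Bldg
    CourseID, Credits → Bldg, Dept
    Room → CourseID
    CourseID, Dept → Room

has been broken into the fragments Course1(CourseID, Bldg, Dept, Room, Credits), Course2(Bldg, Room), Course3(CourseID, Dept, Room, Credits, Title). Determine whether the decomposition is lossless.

Chase test. Columns are CourseID, Bldg, Dept, Room, Credits, Title; row i has aⱼ where attribute j ∈ Coursei, else bᵢⱼ.
Initial tableau (one row per fragment):
  row 1: a1 a2 a3 a4 a5 b16
  row 2: b21 a2 b23 a4 b25 b26
  row 3: a1 b32 a3 a4 a5 a6
Rows 1 and 3 agree on Credits; apply Credits→CourseID, Title and equate their CourseID, Title entries.
Rows 1 and 3 agree on Title; apply Title→Bldg and equate their Bldg entries.
Rows 1 and 2 agree on Room; apply Room→CourseID and equate their CourseID entries.
Row 1 is now all distinguished symbols — the join is lossless.

Yes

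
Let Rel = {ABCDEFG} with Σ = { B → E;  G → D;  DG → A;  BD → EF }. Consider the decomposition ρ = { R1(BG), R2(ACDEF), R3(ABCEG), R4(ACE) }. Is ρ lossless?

No

Chase test. Columns are ABCDEFG; row i has aⱼ where attribute j ∈ Ri, else bᵢⱼ.
Initial tableau (one row per fragment):
  row 1: b11 a2 b13 b14 b15 b16 a7
  row 2: a1 b22 a3 a4 a5 a6 b27
  row 3: a1 a2 a3 b34 a5 b36 a7
  row 4: a1 b42 a3 b44 a5 b46 b47
Rows 1 and 3 agree on B; apply B→E and equate their E entries.
Rows 1 and 3 agree on G; apply G→D and equate their D entries.
Rows 1 and 3 agree on DG; apply DG→A and equate their A entries.
Rows 1 and 3 agree on BD; apply BD→EF and equate their EF entries.
No row becomes fully distinguished — the join is lossy.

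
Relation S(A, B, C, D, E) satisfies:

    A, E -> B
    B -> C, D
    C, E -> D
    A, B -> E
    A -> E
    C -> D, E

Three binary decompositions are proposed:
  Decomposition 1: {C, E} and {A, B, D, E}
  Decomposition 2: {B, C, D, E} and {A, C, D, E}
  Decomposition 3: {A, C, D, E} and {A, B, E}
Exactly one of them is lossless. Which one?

Decomposition 3

Decomposition 1: common = {E}, closure = {E} → lossy.
Decomposition 2: common = {C, D, E}, closure = {C, D, E} → lossy.
Decomposition 3: common = {A, E}, closure = {A, B, C, D, E} → lossless.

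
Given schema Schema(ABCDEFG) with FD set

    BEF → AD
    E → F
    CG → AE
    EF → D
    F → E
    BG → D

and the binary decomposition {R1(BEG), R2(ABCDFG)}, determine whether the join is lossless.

Common attributes: R1 ∩ R2 = {BG}.
Closure of {BG}: BG → D applies, adding D. So (BG)⁺ = {BDG}.
The closure contains neither all of R1 = {BEG} nor all of R2 = {ABCDFG}, so the common attributes are not a superkey of either fragment. The join is lossy.

No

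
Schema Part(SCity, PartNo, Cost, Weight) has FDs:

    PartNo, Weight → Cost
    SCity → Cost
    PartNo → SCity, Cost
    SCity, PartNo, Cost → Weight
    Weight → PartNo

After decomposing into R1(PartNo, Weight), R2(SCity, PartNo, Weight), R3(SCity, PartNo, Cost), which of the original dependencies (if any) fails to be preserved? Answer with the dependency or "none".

none

PartNo, Weight → Cost: restricted closure across fragments reaches Cost.
SCity → Cost lies within R3.
PartNo → SCity, Cost lies within R3.
SCity, PartNo, Cost → Weight: restricted closure across fragments reaches Weight.
Weight → PartNo lies within R1.
Every dependency is enforceable on the fragments, so the decomposition is dependency-preserving.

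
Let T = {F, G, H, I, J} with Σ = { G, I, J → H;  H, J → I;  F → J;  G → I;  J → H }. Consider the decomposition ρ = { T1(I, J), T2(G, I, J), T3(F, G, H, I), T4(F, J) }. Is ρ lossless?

Yes

Chase test. Columns are F, G, H, I, J; row i has aⱼ where attribute j ∈ Ti, else bᵢⱼ.
Initial tableau (one row per fragment):
  row 1: b11 b12 b13 a4 a5
  row 2: b21 a2 b23 a4 a5
  row 3: a1 a2 a3 a4 b35
  row 4: a1 b42 b43 b44 a5
Rows 3 and 4 agree on F; apply F→J and equate their J entries.
Rows 1 and 2 agree on J; apply J→H and equate their H entries.
Rows 1 and 3 agree on J; apply J→H and equate their H entries.
Rows 1 and 4 agree on J; apply J→H and equate their H entries.
Rows 1 and 4 agree on H, J; apply H, J→I and equate their I entries.
Row 3 is now all distinguished symbols — the join is lossless.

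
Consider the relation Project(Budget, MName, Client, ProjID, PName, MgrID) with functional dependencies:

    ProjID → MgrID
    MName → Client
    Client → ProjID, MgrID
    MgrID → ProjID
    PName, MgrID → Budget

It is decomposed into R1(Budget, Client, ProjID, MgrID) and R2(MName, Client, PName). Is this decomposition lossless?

Common attributes: R1 ∩ R2 = {Client}.
Closure of {Client}: Client → ProjID, MgrID applies, adding ProjID, MgrID. So (Client)⁺ = {Client, ProjID, MgrID}.
The closure contains neither all of R1 = {Budget, Client, ProjID, MgrID} nor all of R2 = {MName, Client, PName}, so the common attributes are not a superkey of either fragment. The join is lossy.

No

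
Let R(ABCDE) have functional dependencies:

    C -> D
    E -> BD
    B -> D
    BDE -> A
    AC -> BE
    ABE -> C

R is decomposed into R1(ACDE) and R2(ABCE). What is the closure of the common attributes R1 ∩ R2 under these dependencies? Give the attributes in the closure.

R1 ∩ R2 = {ACE}.
C → D applies, adding D
E → BD applies, adding B
Closure: {ABCDE}.

ABCDE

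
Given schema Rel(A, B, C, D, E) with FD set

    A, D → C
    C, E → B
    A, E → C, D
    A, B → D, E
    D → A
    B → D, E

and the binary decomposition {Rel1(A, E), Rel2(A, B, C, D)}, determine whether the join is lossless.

No

Common attributes: Rel1 ∩ Rel2 = {A}.
No dependency enlarges {A}, so (A)⁺ = {A}.
The closure contains neither all of Rel1 = {A, E} nor all of Rel2 = {A, B, C, D}, so the common attributes are not a superkey of either fragment. The join is lossy.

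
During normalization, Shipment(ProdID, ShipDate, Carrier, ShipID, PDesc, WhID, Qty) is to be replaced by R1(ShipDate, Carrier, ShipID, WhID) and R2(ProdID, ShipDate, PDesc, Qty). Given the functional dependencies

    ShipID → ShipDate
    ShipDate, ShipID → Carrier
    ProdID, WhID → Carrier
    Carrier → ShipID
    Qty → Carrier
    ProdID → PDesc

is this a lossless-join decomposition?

No

Common attributes: R1 ∩ R2 = {ShipDate}.
No dependency enlarges {ShipDate}, so (ShipDate)⁺ = {ShipDate}.
The closure contains neither all of R1 = {ShipDate, Carrier, ShipID, WhID} nor all of R2 = {ProdID, ShipDate, PDesc, Qty}, so the common attributes are not a superkey of either fragment. The join is lossy.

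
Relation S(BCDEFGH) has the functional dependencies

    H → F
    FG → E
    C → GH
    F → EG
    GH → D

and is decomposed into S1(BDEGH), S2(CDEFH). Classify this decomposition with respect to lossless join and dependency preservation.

Lossless test: (DEH)⁺ = {DEFGH}, which is a superkey of neither fragment — lossy.
Dependency preservation: the restricted closure of {F} across the fragments never reaches {EG}, so F → EG cannot be enforced without a join — not preserved.

lossy and not dependency-preserving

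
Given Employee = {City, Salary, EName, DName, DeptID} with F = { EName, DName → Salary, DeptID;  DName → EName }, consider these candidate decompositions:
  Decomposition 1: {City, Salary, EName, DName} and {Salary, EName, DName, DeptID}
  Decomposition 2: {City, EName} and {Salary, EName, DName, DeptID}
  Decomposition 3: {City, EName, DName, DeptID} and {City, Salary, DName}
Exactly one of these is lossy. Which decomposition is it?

Decomposition 1: common = {Salary, EName, DName}, closure = {Salary, EName, DName, DeptID} → lossless.
Decomposition 2: common = {EName}, closure = {EName} → lossy.
Decomposition 3: common = {City, DName}, closure = {City, Salary, EName, DName, DeptID} → lossless.

Decomposition 2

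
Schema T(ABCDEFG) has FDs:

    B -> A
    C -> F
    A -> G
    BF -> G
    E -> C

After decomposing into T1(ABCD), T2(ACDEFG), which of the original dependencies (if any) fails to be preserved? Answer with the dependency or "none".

none

B → A lies within T1.
C → F lies within T2.
A → G lies within T2.
BF → G: restricted closure across fragments reaches G.
E → C lies within T2.
Every dependency is enforceable on the fragments, so the decomposition is dependency-preserving.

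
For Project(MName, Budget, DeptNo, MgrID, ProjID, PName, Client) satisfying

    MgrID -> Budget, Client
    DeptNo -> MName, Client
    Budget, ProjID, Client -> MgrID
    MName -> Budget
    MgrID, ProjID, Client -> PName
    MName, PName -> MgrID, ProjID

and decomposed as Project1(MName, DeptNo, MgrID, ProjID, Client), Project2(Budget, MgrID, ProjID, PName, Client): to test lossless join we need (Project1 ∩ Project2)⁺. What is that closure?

Project1 ∩ Project2 = {MgrID, ProjID, Client}.
MgrID → Budget, Client applies, adding Budget
MgrID, ProjID, Client → PName applies, adding PName
Closure: {Budget, MgrID, ProjID, PName, Client}.

Budget, MgrID, ProjID, PName, Client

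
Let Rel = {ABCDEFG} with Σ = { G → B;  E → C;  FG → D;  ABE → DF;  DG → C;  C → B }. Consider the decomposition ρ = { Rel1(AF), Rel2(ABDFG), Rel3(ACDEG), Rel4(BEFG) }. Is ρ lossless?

Chase test. Columns are ABCDEFG; row i has aⱼ where attribute j ∈ Reli, else bᵢⱼ.
Initial tableau (one row per fragment):
  row 1: a1 b12 b13 b14 b15 a6 b17
  row 2: a1 a2 b23 a4 b25 a6 a7
  row 3: a1 b32 a3 a4 a5 b36 a7
  row 4: b41 a2 b43 b44 a5 a6 a7
Rows 2 and 3 agree on G; apply G→B and equate their B entries.
Rows 3 and 4 agree on E; apply E→C and equate their C entries.
Rows 2 and 4 agree on FG; apply FG→D and equate their D entries.
Rows 2 and 3 agree on DG; apply DG→C and equate their C entries.
No row becomes fully distinguished — the join is lossy.

No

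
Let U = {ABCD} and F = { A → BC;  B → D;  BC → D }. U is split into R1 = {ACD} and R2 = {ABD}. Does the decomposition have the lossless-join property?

Yes

Common attributes: R1 ∩ R2 = {AD}.
Closure of {AD}: A → BC applies, adding BC. So (AD)⁺ = {ABCD}.
This closure contains every attribute of R1, so R1 ∩ R2 → R1. The join is lossless.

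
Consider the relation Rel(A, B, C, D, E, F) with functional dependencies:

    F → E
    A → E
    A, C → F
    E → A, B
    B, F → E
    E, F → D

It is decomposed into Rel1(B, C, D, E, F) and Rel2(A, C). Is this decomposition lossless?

Common attributes: Rel1 ∩ Rel2 = {C}.
No dependency enlarges {C}, so (C)⁺ = {C}.
The closure contains neither all of Rel1 = {B, C, D, E, F} nor all of Rel2 = {A, C}, so the common attributes are not a superkey of either fragment. The join is lossy.

No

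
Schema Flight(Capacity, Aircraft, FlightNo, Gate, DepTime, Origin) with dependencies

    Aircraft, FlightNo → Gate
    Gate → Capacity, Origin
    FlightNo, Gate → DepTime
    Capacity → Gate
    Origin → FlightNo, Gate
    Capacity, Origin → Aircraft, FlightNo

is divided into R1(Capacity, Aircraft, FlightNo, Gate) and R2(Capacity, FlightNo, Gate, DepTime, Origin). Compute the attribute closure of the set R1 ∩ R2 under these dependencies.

R1 ∩ R2 = {Capacity, FlightNo, Gate}.
Gate → Capacity, Origin applies, adding Origin
FlightNo, Gate → DepTime applies, adding DepTime
Capacity, Origin → Aircraft, FlightNo applies, adding Aircraft
Closure: {Capacity, Aircraft, FlightNo, Gate, DepTime, Origin}.

Capacity, Aircraft, FlightNo, Gate, DepTime, Origin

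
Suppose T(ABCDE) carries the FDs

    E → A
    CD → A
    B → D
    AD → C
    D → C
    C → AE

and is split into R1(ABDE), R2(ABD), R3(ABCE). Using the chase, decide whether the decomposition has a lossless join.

Chase test. Columns are ABCDE; row i has aⱼ where attribute j ∈ Ri, else bᵢⱼ.
Initial tableau (one row per fragment):
  row 1: a1 a2 b13 a4 a5
  row 2: a1 a2 b23 a4 b25
  row 3: a1 a2 a3 b34 a5
Rows 1 and 3 agree on B; apply B→D and equate their D entries.
Rows 1 and 2 agree on AD; apply AD→C and equate their C entries.
Rows 1 and 3 agree on AD; apply AD→C and equate their C entries.
Rows 1 and 2 agree on C; apply C→AE and equate their AE entries.
Row 1 is now all distinguished symbols — the join is lossless.

Yes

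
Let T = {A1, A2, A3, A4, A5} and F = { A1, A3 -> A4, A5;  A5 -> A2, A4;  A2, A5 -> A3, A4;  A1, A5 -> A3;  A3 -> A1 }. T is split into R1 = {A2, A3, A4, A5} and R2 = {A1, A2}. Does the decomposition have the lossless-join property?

Common attributes: R1 ∩ R2 = {A2}.
No dependency enlarges {A2}, so (A2)⁺ = {A2}.
The closure contains neither all of R1 = {A2, A3, A4, A5} nor all of R2 = {A1, A2}, so the common attributes are not a superkey of either fragment. The join is lossy.

No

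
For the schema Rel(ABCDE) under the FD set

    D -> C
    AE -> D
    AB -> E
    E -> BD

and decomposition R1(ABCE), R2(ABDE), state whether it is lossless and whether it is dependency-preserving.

lossless but not dependency-preserving

Lossless test: (ABE)⁺ = {ABCDE}, which contains all of one fragment — lossless.
Dependency preservation: the restricted closure of {D} across the fragments never reaches {C}, so D → C cannot be enforced without a join — not preserved.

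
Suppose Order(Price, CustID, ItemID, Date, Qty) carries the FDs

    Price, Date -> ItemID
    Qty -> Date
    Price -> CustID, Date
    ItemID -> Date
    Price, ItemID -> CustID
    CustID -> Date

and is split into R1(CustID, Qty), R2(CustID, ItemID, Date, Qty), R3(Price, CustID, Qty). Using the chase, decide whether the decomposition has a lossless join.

No

Chase test. Columns are Price, CustID, ItemID, Date, Qty; row i has aⱼ where attribute j ∈ Ri, else bᵢⱼ.
Initial tableau (one row per fragment):
  row 1: b11 a2 b13 b14 a5
  row 2: b21 a2 a3 a4 a5
  row 3: a1 a2 b33 b34 a5
Rows 1 and 2 agree on Qty; apply Qty→Date and equate their Date entries.
Rows 1 and 3 agree on Qty; apply Qty→Date and equate their Date entries.
No row becomes fully distinguished — the join is lossy.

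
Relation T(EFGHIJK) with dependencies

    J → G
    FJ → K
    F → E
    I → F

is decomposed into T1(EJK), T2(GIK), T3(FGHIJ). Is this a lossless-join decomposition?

No

Chase test. Columns are EFGHIJK; row i has aⱼ where attribute j ∈ Ti, else bᵢⱼ.
Initial tableau (one row per fragment):
  row 1: a1 b12 b13 b14 b15 a6 a7
  row 2: b21 b22 a3 b24 a5 b26 a7
  row 3: b31 a2 a3 a4 a5 a6 b37
Rows 1 and 3 agree on J; apply J→G and equate their G entries.
Rows 2 and 3 agree on I; apply I→F and equate their F entries.
Rows 2 and 3 agree on F; apply F→E and equate their E entries.
No row becomes fully distinguished — the join is lossy.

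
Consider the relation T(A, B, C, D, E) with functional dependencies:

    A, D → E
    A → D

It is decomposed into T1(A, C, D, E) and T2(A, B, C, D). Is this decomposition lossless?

Common attributes: T1 ∩ T2 = {A, C, D}.
Closure of {A, C, D}: A, D → E applies, adding E. So (A, C, D)⁺ = {A, C, D, E}.
This closure contains every attribute of T1, so T1 ∩ T2 → T1. The join is lossless.

Yes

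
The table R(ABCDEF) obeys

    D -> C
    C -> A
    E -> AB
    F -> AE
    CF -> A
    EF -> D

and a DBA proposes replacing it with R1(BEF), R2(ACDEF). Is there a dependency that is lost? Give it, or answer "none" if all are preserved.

none

D → C lies within R2.
C → A lies within R2.
E → AB: restricted closure across fragments reaches AB.
F → AE lies within R2.
CF → A lies within R2.
EF → D lies within R2.
Every dependency is enforceable on the fragments, so the decomposition is dependency-preserving.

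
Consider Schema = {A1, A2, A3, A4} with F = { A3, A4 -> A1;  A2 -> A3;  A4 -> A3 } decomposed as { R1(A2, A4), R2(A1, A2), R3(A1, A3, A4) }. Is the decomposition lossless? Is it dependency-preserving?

lossless but not dependency-preserving

Lossless test (chase): Rows 1 and 2 agree on A2; apply A2→A3 and equate their A3 entries. Rows 1 and 3 agree on A4; apply A4→A3 and equate their A3 entries. Rows 1 and 3 agree on A3, A4; apply A3, A4→A1 and equate their A1 entries. Row 1 is now all distinguished symbols — the join is lossless.
Dependency preservation: the restricted closure of {A2} across the fragments never reaches {A3}, so A2 → A3 cannot be enforced without a join — not preserved.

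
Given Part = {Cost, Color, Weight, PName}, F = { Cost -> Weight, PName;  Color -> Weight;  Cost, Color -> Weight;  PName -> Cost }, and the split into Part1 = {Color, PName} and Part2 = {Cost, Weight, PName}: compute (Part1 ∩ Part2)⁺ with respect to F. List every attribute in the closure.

Cost, Weight, PName

Part1 ∩ Part2 = {PName}.
PName → Cost applies, adding Cost
Cost → Weight, PName applies, adding Weight
Closure: {Cost, Weight, PName}.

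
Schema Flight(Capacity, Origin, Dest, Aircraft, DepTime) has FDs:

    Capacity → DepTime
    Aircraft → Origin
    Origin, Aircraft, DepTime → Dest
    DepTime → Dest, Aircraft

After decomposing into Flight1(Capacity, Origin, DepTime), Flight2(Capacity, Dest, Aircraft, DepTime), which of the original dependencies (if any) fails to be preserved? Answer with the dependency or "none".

Check Aircraft → Origin: no single fragment contains all of {Origin, Aircraft}, and the restricted closure of {Aircraft} across the fragments never reaches {Origin}.
Capacity → DepTime is preserved.
Origin, Aircraft, DepTime → Dest is preserved.
DepTime → Dest, Aircraft is preserved.

Aircraft → Origin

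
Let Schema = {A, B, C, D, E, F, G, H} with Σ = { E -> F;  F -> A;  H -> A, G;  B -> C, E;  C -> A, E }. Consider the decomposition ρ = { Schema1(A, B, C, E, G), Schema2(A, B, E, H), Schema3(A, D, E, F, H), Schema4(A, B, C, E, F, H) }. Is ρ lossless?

Chase test. Columns are A, B, C, D, E, F, G, H; row i has aⱼ where attribute j ∈ Schemai, else bᵢⱼ.
Initial tableau (one row per fragment):
  row 1: a1 a2 a3 b14 a5 b16 a7 b18
  row 2: a1 a2 b23 b24 a5 b26 b27 a8
  row 3: a1 b32 b33 a4 a5 a6 b37 a8
  row 4: a1 a2 a3 b44 a5 a6 b47 a8
Rows 1 and 2 agree on E; apply E→F and equate their F entries.
Rows 1 and 3 agree on E; apply E→F and equate their F entries.
Rows 2 and 3 agree on H; apply H→A, G and equate their A, G entries.
Rows 2 and 4 agree on H; apply H→A, G and equate their A, G entries.
Rows 1 and 2 agree on B; apply B→C, E and equate their C, E entries.
No row becomes fully distinguished — the join is lossy.

No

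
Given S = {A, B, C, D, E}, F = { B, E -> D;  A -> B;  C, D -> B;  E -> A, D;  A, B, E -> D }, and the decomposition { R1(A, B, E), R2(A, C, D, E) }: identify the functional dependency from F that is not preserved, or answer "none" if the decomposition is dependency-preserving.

Check C, D → B: no single fragment contains all of {B, C, D}, and the restricted closure of {C, D} across the fragments never reaches {B}.
B, E → D is preserved.
A → B is preserved.
E → A, D is preserved.
A, B, E → D is preserved.

C, D -> B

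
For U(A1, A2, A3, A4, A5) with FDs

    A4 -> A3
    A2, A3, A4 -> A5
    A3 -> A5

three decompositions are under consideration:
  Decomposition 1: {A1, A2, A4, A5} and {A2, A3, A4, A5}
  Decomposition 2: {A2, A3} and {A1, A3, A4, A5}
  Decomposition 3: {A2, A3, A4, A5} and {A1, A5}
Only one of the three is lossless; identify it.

Decomposition 1

Decomposition 1: common = {A2, A4, A5}, closure = {A2, A3, A4, A5} → lossless.
Decomposition 2: common = {A3}, closure = {A3, A5} → lossy.
Decomposition 3: common = {A5}, closure = {A5} → lossy.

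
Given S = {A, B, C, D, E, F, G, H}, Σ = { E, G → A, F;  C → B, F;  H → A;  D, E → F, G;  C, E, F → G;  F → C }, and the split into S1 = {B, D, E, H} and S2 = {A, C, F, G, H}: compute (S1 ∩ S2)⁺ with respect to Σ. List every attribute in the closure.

S1 ∩ S2 = {H}.
H → A applies, adding A
Closure: {A, H}.

A, H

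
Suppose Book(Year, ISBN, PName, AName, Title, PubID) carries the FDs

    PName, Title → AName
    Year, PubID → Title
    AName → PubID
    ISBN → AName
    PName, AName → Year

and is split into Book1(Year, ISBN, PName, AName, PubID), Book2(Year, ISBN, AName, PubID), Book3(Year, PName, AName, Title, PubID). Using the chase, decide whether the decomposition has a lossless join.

Chase test. Columns are Year, ISBN, PName, AName, Title, PubID; row i has aⱼ where attribute j ∈ Booki, else bᵢⱼ.
Initial tableau (one row per fragment):
  row 1: a1 a2 a3 a4 b15 a6
  row 2: a1 a2 b23 a4 b25 a6
  row 3: a1 b32 a3 a4 a5 a6
Rows 1 and 2 agree on Year, PubID; apply Year, PubID→Title and equate their Title entries.
Rows 1 and 3 agree on Year, PubID; apply Year, PubID→Title and equate their Title entries.
Row 1 is now all distinguished symbols — the join is lossless.

Yes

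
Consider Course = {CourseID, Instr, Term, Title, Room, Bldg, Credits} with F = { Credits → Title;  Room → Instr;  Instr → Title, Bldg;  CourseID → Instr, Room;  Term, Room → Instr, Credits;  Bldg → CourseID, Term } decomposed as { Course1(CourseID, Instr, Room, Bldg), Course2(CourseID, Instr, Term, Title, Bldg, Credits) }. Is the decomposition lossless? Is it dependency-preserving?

Lossless test: (CourseID, Instr, Bldg)⁺ = {CourseID, Instr, Term, Title, Room, Bldg, Credits}, which contains all of one fragment — lossless.
Dependency preservation: Term, Room → Instr, Credits is not contained in any single fragment, but the restricted closure of its left-hand side across the fragments still reaches the right-hand side; the remaining FDs each lie inside some fragment. All dependencies are preserved.

lossless and dependency-preserving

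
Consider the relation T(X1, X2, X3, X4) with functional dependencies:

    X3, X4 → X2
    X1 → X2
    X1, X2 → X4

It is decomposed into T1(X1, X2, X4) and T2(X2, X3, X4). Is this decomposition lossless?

No

Common attributes: T1 ∩ T2 = {X2, X4}.
No dependency enlarges {X2, X4}, so (X2, X4)⁺ = {X2, X4}.
The closure contains neither all of T1 = {X1, X2, X4} nor all of T2 = {X2, X3, X4}, so the common attributes are not a superkey of either fragment. The join is lossy.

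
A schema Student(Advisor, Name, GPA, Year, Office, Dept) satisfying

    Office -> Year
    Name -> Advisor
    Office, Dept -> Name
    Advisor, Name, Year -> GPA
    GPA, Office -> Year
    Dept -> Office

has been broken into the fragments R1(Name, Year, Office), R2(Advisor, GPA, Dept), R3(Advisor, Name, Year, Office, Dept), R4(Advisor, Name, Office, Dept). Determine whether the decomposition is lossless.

Chase test. Columns are Advisor, Name, GPA, Year, Office, Dept; row i has aⱼ where attribute j ∈ Ri, else bᵢⱼ.
Initial tableau (one row per fragment):
  row 1: b11 a2 b13 a4 a5 b16
  row 2: a1 b22 a3 b24 b25 a6
  row 3: a1 a2 b33 a4 a5 a6
  row 4: a1 a2 b43 b44 a5 a6
Rows 1 and 4 agree on Office; apply Office→Year and equate their Year entries.
Rows 1 and 3 agree on Name; apply Name→Advisor and equate their Advisor entries.
Rows 1 and 3 agree on Advisor, Name, Year; apply Advisor, Name, Year→GPA and equate their GPA entries.
Rows 1 and 4 agree on Advisor, Name, Year; apply Advisor, Name, Year→GPA and equate their GPA entries.
Rows 2 and 3 agree on Dept; apply Dept→Office and equate their Office entries.
Rows 1 and 2 agree on Office; apply Office→Year and equate their Year entries.
Rows 2 and 3 agree on Office, Dept; apply Office, Dept→Name and equate their Name entries.
Rows 1 and 2 agree on Advisor, Name, Year; apply Advisor, Name, Year→GPA and equate their GPA entries.
Row 2 is now all distinguished symbols — the join is lossless.

Yes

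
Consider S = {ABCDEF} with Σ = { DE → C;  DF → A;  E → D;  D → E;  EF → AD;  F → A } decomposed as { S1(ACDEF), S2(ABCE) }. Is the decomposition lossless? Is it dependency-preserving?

Lossless test: (ACE)⁺ = {ACDE}, which is a superkey of neither fragment — lossy.
Dependency preservation: every FD's attributes lie within a single fragment, so each can be enforced locally — preserved.

lossy but dependency-preserving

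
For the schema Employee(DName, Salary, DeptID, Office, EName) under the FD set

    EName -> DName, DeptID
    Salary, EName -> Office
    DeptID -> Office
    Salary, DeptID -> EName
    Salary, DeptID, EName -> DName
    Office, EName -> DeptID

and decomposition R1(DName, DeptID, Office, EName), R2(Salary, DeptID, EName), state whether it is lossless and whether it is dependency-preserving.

lossless and dependency-preserving

Lossless test: (DeptID, EName)⁺ = {DName, DeptID, Office, EName}, which contains all of one fragment — lossless.
Dependency preservation: Salary, EName → Office; Salary, DeptID, EName → DName are not contained in any single fragment, but the restricted closure of each left-hand side across the fragments still reaches the right-hand side; the remaining FDs each lie inside some fragment. All dependencies are preserved.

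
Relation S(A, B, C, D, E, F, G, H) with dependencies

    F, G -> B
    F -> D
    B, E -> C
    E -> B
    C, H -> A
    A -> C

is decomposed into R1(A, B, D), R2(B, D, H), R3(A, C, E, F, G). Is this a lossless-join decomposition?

No

Chase test. Columns are A, B, C, D, E, F, G, H; row i has aⱼ where attribute j ∈ Ri, else bᵢⱼ.
Initial tableau (one row per fragment):
  row 1: a1 a2 b13 a4 b15 b16 b17 b18
  row 2: b21 a2 b23 a4 b25 b26 b27 a8
  row 3: a1 b32 a3 b34 a5 a6 a7 b38
Rows 1 and 3 agree on A; apply A→C and equate their C entries.
No row becomes fully distinguished — the join is lossy.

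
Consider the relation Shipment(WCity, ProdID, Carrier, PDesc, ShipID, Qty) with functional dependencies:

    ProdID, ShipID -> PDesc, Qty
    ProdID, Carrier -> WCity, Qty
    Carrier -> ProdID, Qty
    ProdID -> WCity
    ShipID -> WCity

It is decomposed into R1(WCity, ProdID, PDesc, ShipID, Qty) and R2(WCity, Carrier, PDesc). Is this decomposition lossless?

No

Common attributes: R1 ∩ R2 = {WCity, PDesc}.
No dependency enlarges {WCity, PDesc}, so (WCity, PDesc)⁺ = {WCity, PDesc}.
The closure contains neither all of R1 = {WCity, ProdID, PDesc, ShipID, Qty} nor all of R2 = {WCity, Carrier, PDesc}, so the common attributes are not a superkey of either fragment. The join is lossy.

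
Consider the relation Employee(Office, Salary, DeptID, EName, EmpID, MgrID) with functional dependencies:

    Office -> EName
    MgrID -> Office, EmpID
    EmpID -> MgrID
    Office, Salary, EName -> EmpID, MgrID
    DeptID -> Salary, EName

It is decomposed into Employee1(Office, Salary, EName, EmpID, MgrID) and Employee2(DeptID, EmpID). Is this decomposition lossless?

No

Common attributes: Employee1 ∩ Employee2 = {EmpID}.
Closure of {EmpID}: EmpID → MgrID applies, adding MgrID; MgrID → Office, EmpID applies, adding Office; Office → EName applies, adding EName. So (EmpID)⁺ = {Office, EName, EmpID, MgrID}.
The closure contains neither all of Employee1 = {Office, Salary, EName, EmpID, MgrID} nor all of Employee2 = {DeptID, EmpID}, so the common attributes are not a superkey of either fragment. The join is lossy.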